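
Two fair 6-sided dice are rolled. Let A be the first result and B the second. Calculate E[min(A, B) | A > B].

7/3

P(A > B) = 5/12.
Summing min(A,B)·P(x,y) over outcomes with A > B gives 35/36.
E[min(A, B) | A > B] = (35/36) / (5/12) = 7/3.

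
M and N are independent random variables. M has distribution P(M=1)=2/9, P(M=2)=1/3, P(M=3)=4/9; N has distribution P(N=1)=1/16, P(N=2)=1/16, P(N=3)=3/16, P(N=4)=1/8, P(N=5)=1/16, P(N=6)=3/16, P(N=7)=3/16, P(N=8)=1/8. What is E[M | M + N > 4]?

143/62

P(M + N > 4) = 31/36.
Summing M·P(x,y) over outcomes with M + N > 4 gives 143/72.
E[M | M + N > 4] = (143/72) / (31/36) = 143/62.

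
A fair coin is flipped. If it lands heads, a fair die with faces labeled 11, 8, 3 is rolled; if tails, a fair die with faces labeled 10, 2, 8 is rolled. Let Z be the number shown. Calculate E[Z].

7

E[Z | heads] = (11+8+3)/3 = 22/3.
E[Z | tails] = (10+2+8)/3 = 20/3.
E[Z] = (1/2)·(22/3) + (1/2)·(20/3) = 7.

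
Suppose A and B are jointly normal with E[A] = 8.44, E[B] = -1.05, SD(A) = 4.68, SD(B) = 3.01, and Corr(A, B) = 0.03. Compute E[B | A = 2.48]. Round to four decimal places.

The regression of B on A has slope ρ·σ_B/σ_A and passes through (μ_A, μ_B).
E[B | A=2.48] = -1.05 + (0.03)·(3.01/4.68)·(2.48 − (8.44)) = -1.05 + (0.019295)·(-5.96) = -1.1650.

-1.1650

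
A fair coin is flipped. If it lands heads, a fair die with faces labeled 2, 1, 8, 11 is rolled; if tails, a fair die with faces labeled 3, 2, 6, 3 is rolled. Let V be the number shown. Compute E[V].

9/2

E[V | heads] = (2+1+8+11)/4 = 11/2.
E[V | tails] = (3+2+6+3)/4 = 7/2.
E[V] = (1/2)·(11/2) + (1/2)·(7/2) = 9/2.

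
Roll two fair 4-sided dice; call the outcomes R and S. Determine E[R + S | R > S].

5

Outcomes with R > S: (2,1), (3,1), (3,2), (4,1), (4,2), (4,3), each with probability 1/16.
E[R + S | R > S] = (3 + 4 + 5 + 5 + 6 + 7) / 6 = 5.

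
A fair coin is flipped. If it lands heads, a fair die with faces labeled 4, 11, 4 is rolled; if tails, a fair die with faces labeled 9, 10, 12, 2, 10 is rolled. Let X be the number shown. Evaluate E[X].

112/15

E[X | heads] = (4+11+4)/3 = 19/3.
E[X | tails] = (9+10+12+2+10)/5 = 43/5.
By the law of total expectation,
E[X] = (1/2)·(19/3) + (1/2)·(43/5) = 112/15.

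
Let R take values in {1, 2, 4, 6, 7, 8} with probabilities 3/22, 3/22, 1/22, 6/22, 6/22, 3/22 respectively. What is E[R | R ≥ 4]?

53/8

P(R ≥ 4) = 8/11.
Σ over the event: 4·1/22 + 6·3/11 + 7·3/11 + 8·3/22 = 53/11.
E[R | R ≥ 4] = (53/11) / (8/11) = 53/8.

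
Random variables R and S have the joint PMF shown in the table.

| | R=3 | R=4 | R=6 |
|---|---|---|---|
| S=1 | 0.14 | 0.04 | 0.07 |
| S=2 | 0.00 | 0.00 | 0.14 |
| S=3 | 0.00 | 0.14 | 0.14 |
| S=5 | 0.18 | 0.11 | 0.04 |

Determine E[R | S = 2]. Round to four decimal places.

6.0000

P(S = 2) = 0.14.
Σ R·P over the event = 6·(0.14) = 0.84.
E[R | S = 2] = (0.84) / (0.14) = 6.0000.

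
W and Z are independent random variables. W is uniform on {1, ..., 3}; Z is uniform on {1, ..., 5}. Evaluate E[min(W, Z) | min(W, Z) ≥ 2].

Outcomes with min(W, Z) ≥ 2: (2,2), (2,3), (2,4), (2,5), (3,2), (3,3), (3,4), (3,5), each with probability 1/15.
E[min(W, Z) | min(W, Z) ≥ 2] = (2 + 2 + 2 + 2 + 2 + 3 + 3 + 3) / 8 = 19/8.

19/8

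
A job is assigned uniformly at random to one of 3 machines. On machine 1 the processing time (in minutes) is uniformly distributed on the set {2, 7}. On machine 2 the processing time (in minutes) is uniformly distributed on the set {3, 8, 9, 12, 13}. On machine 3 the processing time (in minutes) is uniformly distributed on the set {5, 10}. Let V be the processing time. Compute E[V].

7

E[V | machine 1] = (2+7)/2 = 9/2.
E[V | machine 2] = (3+8+9+12+13)/5 = 9.
E[V | machine 3] = (5+10)/2 = 15/2.
By the law of total expectation,
E[V] = (1/3)·(9/2) + (1/3)·(9) + (1/3)·(15/2) = 7.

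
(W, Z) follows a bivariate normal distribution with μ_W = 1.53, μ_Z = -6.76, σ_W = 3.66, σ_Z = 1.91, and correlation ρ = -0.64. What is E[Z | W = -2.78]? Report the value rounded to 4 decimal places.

-5.3205

For a bivariate normal, E[Z | W=x] = μ_Z + ρ·(σ_Z/σ_W)·(x − μ_W).
E[Z | W=-2.78] = -6.76 + (-0.64)·(1.91/3.66)·(-2.78 − (1.53)) = -6.76 + (-0.33399)·(-4.31) = -5.3205.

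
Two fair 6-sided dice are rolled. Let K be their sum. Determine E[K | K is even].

7

P(K is even) = 1/2.
Σ over the event: 2·1/36 + 4·1/12 + 6·5/36 + 8·5/36 + 10·1/12 + 12·1/36 = 7/2.
E[K | K is even] = (7/2) / (1/2) = 7.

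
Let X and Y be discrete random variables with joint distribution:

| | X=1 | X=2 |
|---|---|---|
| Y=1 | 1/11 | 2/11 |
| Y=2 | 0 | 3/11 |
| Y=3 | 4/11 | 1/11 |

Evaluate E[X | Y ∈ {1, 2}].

P(Y ∈ {1, 2}) = 6/11.
Σ X·P over the event = 1·(1/11) + 2·(2/11) + 2·(3/11) = 1.
E[X | Y ∈ {1, 2}] = (1) / (6/11) = 11/6.

11/6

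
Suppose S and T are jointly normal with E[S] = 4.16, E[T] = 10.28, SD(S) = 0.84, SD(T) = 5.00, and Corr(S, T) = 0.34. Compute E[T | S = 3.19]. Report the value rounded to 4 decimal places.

For a bivariate normal, E[T | S=x] = μ_T + ρ·(σ_T/σ_S)·(x − μ_S).
E[T | S=3.19] = 10.28 + (0.34)·(5.00/0.84)·(3.19 − (4.16)) = 10.28 + (2.0238)·(-0.97) = 8.3169.

8.3169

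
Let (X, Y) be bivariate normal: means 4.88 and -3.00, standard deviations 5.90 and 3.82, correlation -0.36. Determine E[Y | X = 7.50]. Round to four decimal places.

-3.6107

The regression of Y on X has slope ρ·σ_Y/σ_X and passes through (μ_X, μ_Y).
E[Y | X=7.50] = -3.00 + (-0.36)·(3.82/5.90)·(7.50 − (4.88)) = -3.00 + (-0.23308)·(2.62) = -3.6107.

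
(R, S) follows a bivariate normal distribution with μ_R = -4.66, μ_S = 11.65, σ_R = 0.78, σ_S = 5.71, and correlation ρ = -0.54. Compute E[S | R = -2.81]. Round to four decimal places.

4.3368

E[S | R=x] = μ_S + ρ(σ_S/σ_R)(x − μ_R) for jointly normal variables.
E[S | R=-2.81] = 11.65 + (-0.54)·(5.71/0.78)·(-2.81 − (-4.66)) = 11.65 + (-3.9531)·(1.85) = 4.3368.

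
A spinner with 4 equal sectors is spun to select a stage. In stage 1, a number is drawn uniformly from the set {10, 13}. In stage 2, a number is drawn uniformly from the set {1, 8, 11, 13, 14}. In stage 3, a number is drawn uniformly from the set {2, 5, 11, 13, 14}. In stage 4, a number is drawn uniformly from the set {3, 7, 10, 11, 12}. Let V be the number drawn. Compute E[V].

77/8

E[V | stage 1] = (10+13)/2 = 23/2.
E[V | stage 2] = (1+8+11+13+14)/5 = 47/5.
E[V | stage 3] = (2+5+11+13+14)/5 = 9.
E[V | stage 4] = (3+7+10+11+12)/5 = 43/5.
E[V] = (1/4)·(23/2) + (1/4)·(47/5) + (1/4)·(9) + (1/4)·(43/5) = 77/8.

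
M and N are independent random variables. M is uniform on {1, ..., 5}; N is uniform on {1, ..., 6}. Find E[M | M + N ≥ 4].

86/27

P(M + N ≥ 4) = 9/10.
Summing M·P(x,y) over outcomes with M + N ≥ 4 gives 43/15.
E[M | M + N ≥ 4] = (43/15) / (9/10) = 86/27.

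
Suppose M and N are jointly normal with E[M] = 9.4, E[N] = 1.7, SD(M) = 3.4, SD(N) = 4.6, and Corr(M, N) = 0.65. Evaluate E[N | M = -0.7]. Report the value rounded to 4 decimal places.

-7.1821

The regression of N on M has slope ρ·σ_N/σ_M and passes through (μ_M, μ_N).
E[N | M=-0.7] = 1.7 + (0.65)·(4.6/3.4)·(-0.7 − (9.4)) = 1.7 + (0.879412)·(-10.1) = -7.1821.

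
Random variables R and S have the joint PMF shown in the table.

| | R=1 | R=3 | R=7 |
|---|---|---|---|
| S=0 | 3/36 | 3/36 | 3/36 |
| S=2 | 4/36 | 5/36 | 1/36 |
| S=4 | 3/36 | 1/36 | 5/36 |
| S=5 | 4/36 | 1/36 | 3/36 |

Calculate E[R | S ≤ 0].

P(S ≤ 0) = 1/4.
Summing R·P(R=x,S=y) over the conditioning event gives 11/12.
E[R | S ≤ 0] = (11/12) / (1/4) = 11/3.

11/3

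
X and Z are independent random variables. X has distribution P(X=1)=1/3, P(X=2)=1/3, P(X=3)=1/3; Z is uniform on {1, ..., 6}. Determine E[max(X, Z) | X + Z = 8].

11/2

P(X + Z = 8) = 1/9.
Summing max(X,Z)·P(x,y) over outcomes with X + Z = 8 gives 11/18.
E[max(X, Z) | X + Z = 8] = (11/18) / (1/9) = 11/2.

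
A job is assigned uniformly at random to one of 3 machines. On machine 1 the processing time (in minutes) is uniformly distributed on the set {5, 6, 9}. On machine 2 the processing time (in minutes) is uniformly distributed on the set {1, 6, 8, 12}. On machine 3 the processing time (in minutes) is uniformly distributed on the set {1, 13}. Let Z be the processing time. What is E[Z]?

E[Z | machine 1] = (5+6+9)/3 = 20/3.
E[Z | machine 2] = (1+6+8+12)/4 = 27/4.
E[Z | machine 3] = (1+13)/2 = 7.
E[Z] = (1/3)·(20/3) + (1/3)·(27/4) + (1/3)·(7) = 245/36.

245/36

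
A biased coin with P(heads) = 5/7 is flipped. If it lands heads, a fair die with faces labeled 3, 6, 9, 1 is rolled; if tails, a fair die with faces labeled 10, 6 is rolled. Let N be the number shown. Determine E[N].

159/28

E[N | heads] = (3+6+9+1)/4 = 19/4.
E[N | tails] = (10+6)/2 = 8.
E[N] = (5/7)·(19/4) + (2/7)·(8) = 159/28.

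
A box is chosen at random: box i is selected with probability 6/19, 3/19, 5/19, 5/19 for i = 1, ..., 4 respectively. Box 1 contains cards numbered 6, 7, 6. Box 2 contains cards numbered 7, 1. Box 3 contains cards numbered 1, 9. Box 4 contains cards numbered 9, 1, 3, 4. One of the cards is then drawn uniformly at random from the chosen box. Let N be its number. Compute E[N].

385/76

E[N | box 1] = (6+7+6)/3 = 19/3.
E[N | box 2] = (7+1)/2 = 4.
E[N | box 3] = (1+9)/2 = 5.
E[N | box 4] = (9+1+3+4)/4 = 17/4.
By the law of total expectation,
E[N] = (6/19)·(19/3) + (3/19)·(4) + (5/19)·(5) + (5/19)·(17/4) = 385/76.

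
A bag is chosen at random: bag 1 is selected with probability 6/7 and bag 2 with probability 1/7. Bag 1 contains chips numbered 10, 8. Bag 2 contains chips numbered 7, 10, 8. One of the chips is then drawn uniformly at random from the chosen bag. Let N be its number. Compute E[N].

187/21

E[N | bag 1] = (10+8)/2 = 9.
E[N | bag 2] = (7+10+8)/3 = 25/3.
By the law of total expectation,
E[N] = (6/7)·(9) + (1/7)·(25/3) = 187/21.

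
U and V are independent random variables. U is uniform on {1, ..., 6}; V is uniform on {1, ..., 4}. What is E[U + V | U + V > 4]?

62/9

P(U + V > 4) = 3/4.
Summing (U+V)·P(x,y) over outcomes with U + V > 4 gives 31/6.
E[U + V | U + V > 4] = (31/6) / (3/4) = 62/9.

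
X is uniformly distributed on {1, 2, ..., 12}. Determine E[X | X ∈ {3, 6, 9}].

6

P(X ∈ {3, 6, 9}) = 1/4.
Σ over the event: 3·1/12 + 6·1/12 + 9·1/12 = 3/2.
E[X | X ∈ {3, 6, 9}] = (3/2) / (1/4) = 6.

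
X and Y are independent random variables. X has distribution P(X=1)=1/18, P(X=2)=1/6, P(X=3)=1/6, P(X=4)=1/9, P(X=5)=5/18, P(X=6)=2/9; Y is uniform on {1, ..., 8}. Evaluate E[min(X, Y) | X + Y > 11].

P(X + Y > 11) = 1/6.
Summing min(X,Y)·P(x,y) over outcomes with X + Y > 11 gives 65/72.
E[min(X, Y) | X + Y > 11] = (65/72) / (1/6) = 65/12.

65/12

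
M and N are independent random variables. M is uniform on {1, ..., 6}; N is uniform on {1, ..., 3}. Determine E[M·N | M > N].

P(M > N) = 2/3.
Summing MN·P(x,y) over outcomes with M > N gives 101/18.
E[M·N | M > N] = (101/18) / (2/3) = 101/12.

101/12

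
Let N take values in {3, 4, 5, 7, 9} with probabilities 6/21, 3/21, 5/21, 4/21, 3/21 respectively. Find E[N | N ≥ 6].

P(N ≥ 6) = 1/3.
Σ over the event: 7·4/21 + 9·1/7 = 55/21.
E[N | N ≥ 6] = (55/21) / (1/3) = 55/7.

55/7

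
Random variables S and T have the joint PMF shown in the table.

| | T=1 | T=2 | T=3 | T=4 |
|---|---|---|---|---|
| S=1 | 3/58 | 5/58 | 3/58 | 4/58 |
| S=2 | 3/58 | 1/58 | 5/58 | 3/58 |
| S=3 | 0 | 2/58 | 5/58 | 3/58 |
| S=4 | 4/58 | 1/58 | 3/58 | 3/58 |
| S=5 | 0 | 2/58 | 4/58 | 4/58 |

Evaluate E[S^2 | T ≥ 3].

11

P(T ≥ 3) = 37/58.
Summing S^2·P(S=x,T=y) over the conditioning event gives 407/58.
E[S^2 | T ≥ 3] = (407/58) / (37/58) = 11.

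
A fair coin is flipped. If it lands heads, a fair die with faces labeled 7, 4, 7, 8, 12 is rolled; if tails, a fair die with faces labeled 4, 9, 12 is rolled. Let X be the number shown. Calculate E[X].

239/30

E[X | heads] = (7+4+7+8+12)/5 = 38/5.
E[X | tails] = (4+9+12)/3 = 25/3.
E[X] = (1/2)·(38/5) + (1/2)·(25/3) = 239/30.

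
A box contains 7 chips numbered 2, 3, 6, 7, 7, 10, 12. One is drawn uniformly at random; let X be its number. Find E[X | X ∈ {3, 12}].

15/2

P(X ∈ {3, 12}) = 2/7.
Σ over the event: 3·1/7 + 12·1/7 = 15/7.
E[X | X ∈ {3, 12}] = (15/7) / (2/7) = 15/2.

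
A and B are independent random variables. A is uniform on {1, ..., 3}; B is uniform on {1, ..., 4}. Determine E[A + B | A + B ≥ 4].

46/9

Outcomes with A + B ≥ 4: (1,3), (1,4), (2,2), (2,3), (2,4), (3,1), (3,2), (3,3), (3,4), each with probability 1/12.
E[A + B | A + B ≥ 4] = (4 + 5 + 4 + 5 + 6 + 4 + 5 + 6 + 7) / 9 = 46/9.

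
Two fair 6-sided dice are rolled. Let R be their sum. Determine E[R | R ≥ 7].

26/3

P(R ≥ 7) = 7/12.
Σ over the event: 7·1/6 + 8·5/36 + 9·1/9 + 10·1/12 + 11·1/18 + 12·1/36 = 91/18.
E[R | R ≥ 7] = (91/18) / (7/12) = 26/3.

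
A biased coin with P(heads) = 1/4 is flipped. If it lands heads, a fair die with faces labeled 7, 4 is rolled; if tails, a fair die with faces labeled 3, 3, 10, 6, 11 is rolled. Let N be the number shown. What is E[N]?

253/40

E[N | heads] = (7+4)/2 = 11/2.
E[N | tails] = (3+3+10+6+11)/5 = 33/5.
By the law of total expectation,
E[N] = (1/4)·(11/2) + (3/4)·(33/5) = 253/40.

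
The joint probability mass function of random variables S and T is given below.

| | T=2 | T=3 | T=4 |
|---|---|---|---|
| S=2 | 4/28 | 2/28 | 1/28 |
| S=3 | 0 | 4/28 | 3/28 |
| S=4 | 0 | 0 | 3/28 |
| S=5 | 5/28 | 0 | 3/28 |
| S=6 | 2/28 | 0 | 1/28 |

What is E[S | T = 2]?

P(T = 2) = 11/28.
Σ S·P over the event = 2·(4/28) + 5·(5/28) + 6·(2/28) = 45/28.
E[S | T = 2] = (45/28) / (11/28) = 45/11.

45/11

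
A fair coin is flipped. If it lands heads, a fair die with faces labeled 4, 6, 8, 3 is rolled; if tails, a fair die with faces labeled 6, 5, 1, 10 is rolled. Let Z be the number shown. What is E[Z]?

43/8

E[Z | heads] = (4+6+8+3)/4 = 21/4.
E[Z | tails] = (6+5+1+10)/4 = 11/2.
By the law of total expectation,
E[Z] = (1/2)·(21/4) + (1/2)·(11/2) = 43/8.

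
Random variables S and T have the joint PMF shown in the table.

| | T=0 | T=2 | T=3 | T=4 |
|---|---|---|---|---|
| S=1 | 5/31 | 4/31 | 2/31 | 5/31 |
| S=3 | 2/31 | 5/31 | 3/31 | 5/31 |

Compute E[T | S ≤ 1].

17/8

P(S ≤ 1) = 16/31.
Σ T·P over the event = 0·(5/31) + 2·(4/31) + 3·(2/31) + 4·(5/31) = 34/31.
E[T | S ≤ 1] = (34/31) / (16/31) = 17/8.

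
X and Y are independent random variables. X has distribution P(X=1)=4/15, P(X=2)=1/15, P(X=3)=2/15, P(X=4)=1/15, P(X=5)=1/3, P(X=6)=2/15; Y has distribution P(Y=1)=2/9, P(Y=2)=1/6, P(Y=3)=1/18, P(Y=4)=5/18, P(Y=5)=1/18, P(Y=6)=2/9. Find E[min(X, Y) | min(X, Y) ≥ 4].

363/80

P(min(X, Y) ≥ 4) = 8/27.
Summing min(X,Y)·P(x,y) over outcomes with min(X, Y) ≥ 4 gives 121/90.
E[min(X, Y) | min(X, Y) ≥ 4] = (121/90) / (8/27) = 363/80.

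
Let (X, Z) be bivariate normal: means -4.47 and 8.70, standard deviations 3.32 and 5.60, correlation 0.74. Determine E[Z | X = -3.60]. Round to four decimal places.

9.7859

E[Z | X=x] = μ_Z + ρ(σ_Z/σ_X)(x − μ_X) for jointly normal variables.
E[Z | X=-3.60] = 8.70 + (0.74)·(5.60/3.32)·(-3.60 − (-4.47)) = 8.70 + (1.2482)·(0.87) = 9.7859.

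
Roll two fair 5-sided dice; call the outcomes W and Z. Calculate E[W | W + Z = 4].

2

P(W + Z = 4) = 3/25.
Summing W·P(x,y) over outcomes with W + Z = 4 gives 6/25.
E[W | W + Z = 4] = (6/25) / (3/25) = 2.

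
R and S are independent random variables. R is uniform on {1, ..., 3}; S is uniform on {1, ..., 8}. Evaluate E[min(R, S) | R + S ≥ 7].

P(R + S ≥ 7) = 1/2.
Summing min(R,S)·P(x,y) over outcomes with R + S ≥ 7 gives 13/12.
E[min(R, S) | R + S ≥ 7] = (13/12) / (1/2) = 13/6.

13/6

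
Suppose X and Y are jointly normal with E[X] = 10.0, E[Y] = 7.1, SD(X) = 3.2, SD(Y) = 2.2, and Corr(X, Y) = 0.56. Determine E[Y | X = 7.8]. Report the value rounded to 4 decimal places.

6.2530

For a bivariate normal, E[Y | X=x] = μ_Y + ρ·(σ_Y/σ_X)·(x − μ_X).
E[Y | X=7.8] = 7.1 + (0.56)·(2.2/3.2)·(7.8 − (10.0)) = 7.1 + (0.385)·(-2.2) = 6.2530.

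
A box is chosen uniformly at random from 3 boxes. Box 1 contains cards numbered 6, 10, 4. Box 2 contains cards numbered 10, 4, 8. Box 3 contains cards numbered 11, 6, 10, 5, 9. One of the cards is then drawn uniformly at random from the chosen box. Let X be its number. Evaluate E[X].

E[X | box 1] = (6+10+4)/3 = 20/3.
E[X | box 2] = (10+4+8)/3 = 22/3.
E[X | box 3] = (11+6+10+5+9)/5 = 41/5.
E[X] = (1/3)·(20/3) + (1/3)·(22/3) + (1/3)·(41/5) = 37/5.

37/5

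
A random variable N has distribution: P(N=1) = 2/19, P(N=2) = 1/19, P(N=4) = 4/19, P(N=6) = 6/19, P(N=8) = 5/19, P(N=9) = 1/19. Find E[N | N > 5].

85/12

P(N > 5) = 12/19.
Σ over the event: 6·6/19 + 8·5/19 + 9·1/19 = 85/19.
E[N | N > 5] = (85/19) / (12/19) = 85/12.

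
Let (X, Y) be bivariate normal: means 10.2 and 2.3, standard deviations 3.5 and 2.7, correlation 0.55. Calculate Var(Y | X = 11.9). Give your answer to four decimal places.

5.0848

Var(Y | X=x) = (1 − ρ²)·σ_Y².
Var(Y | X=11.9) = (2.7)²·(1 − (0.55)²) = 7.29·0.6975 = 5.0848.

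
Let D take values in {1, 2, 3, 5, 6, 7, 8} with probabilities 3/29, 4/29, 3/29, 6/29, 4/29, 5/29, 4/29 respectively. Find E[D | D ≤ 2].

P(D ≤ 2) = 7/29.
Σ over the event: 1·3/29 + 2·4/29 = 11/29.
E[D | D ≤ 2] = (11/29) / (7/29) = 11/7.

11/7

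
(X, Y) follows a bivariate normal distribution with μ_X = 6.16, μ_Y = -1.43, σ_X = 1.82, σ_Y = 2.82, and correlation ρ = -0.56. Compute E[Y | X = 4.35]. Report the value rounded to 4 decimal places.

The regression of Y on X has slope ρ·σ_Y/σ_X and passes through (μ_X, μ_Y).
E[Y | X=4.35] = -1.43 + (-0.56)·(2.82/1.82)·(4.35 − (6.16)) = -1.43 + (-0.86769)·(-1.81) = 0.1405.

0.1405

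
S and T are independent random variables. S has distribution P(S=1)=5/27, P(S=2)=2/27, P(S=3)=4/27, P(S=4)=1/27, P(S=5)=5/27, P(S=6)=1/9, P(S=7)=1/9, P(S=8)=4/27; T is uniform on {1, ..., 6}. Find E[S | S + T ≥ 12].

P(S + T ≥ 12) = 7/54.
Summing S·P(x,y) over outcomes with S + T ≥ 12 gives 26/27.
E[S | S + T ≥ 12] = (26/27) / (7/54) = 52/7.

52/7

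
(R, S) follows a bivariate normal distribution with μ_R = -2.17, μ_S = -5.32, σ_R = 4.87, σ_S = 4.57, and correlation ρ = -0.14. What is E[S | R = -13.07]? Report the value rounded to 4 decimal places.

For a bivariate normal, E[S | R=x] = μ_S + ρ·(σ_S/σ_R)·(x − μ_R).
E[S | R=-13.07] = -5.32 + (-0.14)·(4.57/4.87)·(-13.07 − (-2.17)) = -5.32 + (-0.13138)·(-10.9) = -3.8880.

-3.8880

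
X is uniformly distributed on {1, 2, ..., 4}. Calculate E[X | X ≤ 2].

3/2

Given X ≤ 2, X is equally likely to be any of {1, 2}.
E[X | X ≤ 2] = (1 + 2) / 2 = 3/2.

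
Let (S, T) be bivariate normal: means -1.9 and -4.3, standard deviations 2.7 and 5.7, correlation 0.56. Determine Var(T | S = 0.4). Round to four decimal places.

For a bivariate normal, Var(T | S=x) = σ_T²(1 − ρ²).
Var(T | S=0.4) = (5.7)²·(1 − (0.56)²) = 32.49·0.6864 = 22.3011.

22.3011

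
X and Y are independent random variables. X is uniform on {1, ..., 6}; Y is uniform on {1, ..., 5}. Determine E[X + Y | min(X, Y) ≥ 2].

15/2

P(min(X, Y) ≥ 2) = 2/3.
Summing (X+Y)·P(x,y) over outcomes with min(X, Y) ≥ 2 gives 5.
E[X + Y | min(X, Y) ≥ 2] = (5) / (2/3) = 15/2.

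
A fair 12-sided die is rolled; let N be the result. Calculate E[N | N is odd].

6

Given N is odd, N is equally likely to be any of {1, 3, 5, 7, 9, 11}.
E[N | N is odd] = (1 + 3 + 5 + 7 + 9 + 11) / 6 = 6.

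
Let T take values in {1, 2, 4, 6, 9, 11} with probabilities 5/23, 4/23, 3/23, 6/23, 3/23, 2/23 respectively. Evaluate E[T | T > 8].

49/5

P(T > 8) = 5/23.
Σ over the event: 9·3/23 + 11·2/23 = 49/23.
E[T | T > 8] = (49/23) / (5/23) = 49/5.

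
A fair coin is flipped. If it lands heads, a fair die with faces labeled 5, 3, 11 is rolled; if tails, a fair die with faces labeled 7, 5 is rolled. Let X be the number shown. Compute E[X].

37/6

E[X | heads] = (5+3+11)/3 = 19/3.
E[X | tails] = (7+5)/2 = 6.
By the law of total expectation,
E[X] = (1/2)·(19/3) + (1/2)·(6) = 37/6.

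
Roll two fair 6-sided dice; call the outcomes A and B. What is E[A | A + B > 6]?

13/3

P(A + B > 6) = 7/12.
Summing A·P(x,y) over outcomes with A + B > 6 gives 91/36.
E[A | A + B > 6] = (91/36) / (7/12) = 13/3.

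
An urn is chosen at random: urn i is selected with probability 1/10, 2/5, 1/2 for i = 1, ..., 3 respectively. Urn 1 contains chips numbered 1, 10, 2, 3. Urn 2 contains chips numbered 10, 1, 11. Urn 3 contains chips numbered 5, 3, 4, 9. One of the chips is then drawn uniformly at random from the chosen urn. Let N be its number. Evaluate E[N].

143/24

E[N | urn 1] = (1+10+2+3)/4 = 4.
E[N | urn 2] = (10+1+11)/3 = 22/3.
E[N | urn 3] = (5+3+4+9)/4 = 21/4.
E[N] = (1/10)·(4) + (2/5)·(22/3) + (1/2)·(21/4) = 143/24.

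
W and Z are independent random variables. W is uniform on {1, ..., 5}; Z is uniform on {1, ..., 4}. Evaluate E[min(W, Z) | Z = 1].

Outcomes with Z = 1: (1,1), (2,1), (3,1), (4,1), (5,1), each with probability 1/20.
E[min(W, Z) | Z = 1] = (1 + 1 + 1 + 1 + 1) / 5 = 1.

1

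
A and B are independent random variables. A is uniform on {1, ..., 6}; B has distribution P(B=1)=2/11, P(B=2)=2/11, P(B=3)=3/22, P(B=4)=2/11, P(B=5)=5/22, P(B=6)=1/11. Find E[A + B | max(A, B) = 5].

P(max(A, B) = 5) = 10/33.
Summing (A+B)·P(x,y) over outcomes with max(A, B) = 5 gives 26/11.
E[A + B | max(A, B) = 5] = (26/11) / (10/33) = 39/5.

39/5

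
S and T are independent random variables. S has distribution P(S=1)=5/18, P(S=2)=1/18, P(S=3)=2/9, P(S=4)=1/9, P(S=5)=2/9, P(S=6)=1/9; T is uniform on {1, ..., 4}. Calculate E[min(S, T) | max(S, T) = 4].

13/6

P(max(S, T) = 4) = 1/4.
Summing min(S,T)·P(x,y) over outcomes with max(S, T) = 4 gives 13/24.
E[min(S, T) | max(S, T) = 4] = (13/24) / (1/4) = 13/6.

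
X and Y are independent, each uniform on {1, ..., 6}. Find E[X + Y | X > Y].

7

P(X > Y) = 5/12.
Summing (X+Y)·P(x,y) over outcomes with X > Y gives 35/12.
E[X + Y | X > Y] = (35/12) / (5/12) = 7.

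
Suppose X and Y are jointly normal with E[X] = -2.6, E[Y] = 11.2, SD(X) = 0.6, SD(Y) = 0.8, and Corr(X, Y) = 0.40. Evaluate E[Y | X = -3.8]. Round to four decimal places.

The regression of Y on X has slope ρ·σ_Y/σ_X and passes through (μ_X, μ_Y).
E[Y | X=-3.8] = 11.2 + (0.40)·(0.8/0.6)·(-3.8 − (-2.6)) = 11.2 + (0.53333)·(-1.2) = 10.5600.

10.5600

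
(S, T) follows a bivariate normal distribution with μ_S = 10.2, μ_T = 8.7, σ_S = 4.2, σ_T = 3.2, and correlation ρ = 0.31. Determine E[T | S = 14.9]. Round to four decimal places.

9.8101

E[T | S=x] = μ_T + ρ(σ_T/σ_S)(x − μ_S) for jointly normal variables.
E[T | S=14.9] = 8.7 + (0.31)·(3.2/4.2)·(14.9 − (10.2)) = 8.7 + (0.23619)·(4.7) = 9.8101.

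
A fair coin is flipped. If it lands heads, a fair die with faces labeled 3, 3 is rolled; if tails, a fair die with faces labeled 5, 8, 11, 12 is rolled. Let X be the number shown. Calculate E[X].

6

E[X | heads] = (3+3)/2 = 3.
E[X | tails] = (5+8+11+12)/4 = 9.
By the law of total expectation,
E[X] = (1/2)·(3) + (1/2)·(9) = 6.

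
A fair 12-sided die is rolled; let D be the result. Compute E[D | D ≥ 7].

Given D ≥ 7, D is equally likely to be any of {7, 8, 9, 10, 11, 12}.
E[D | D ≥ 7] = (7 + 8 + 9 + 10 + 11 + 12) / 6 = 19/2.

19/2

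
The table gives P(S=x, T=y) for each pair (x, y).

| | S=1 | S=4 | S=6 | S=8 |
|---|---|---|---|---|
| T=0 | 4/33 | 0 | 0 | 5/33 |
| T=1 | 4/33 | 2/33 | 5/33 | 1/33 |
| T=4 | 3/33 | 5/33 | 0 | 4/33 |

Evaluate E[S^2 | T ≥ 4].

P(T ≥ 4) = 4/11.
Σ S^2·P over the event = 1·(3/33) + 16·(5/33) + 64·(4/33) = 113/11.
E[S^2 | T ≥ 4] = (113/11) / (4/11) = 113/4.

113/4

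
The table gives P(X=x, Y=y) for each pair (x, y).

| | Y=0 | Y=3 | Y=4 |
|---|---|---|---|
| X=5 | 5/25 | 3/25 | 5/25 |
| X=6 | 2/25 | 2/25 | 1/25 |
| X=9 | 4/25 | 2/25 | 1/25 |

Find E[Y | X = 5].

29/13

P(X = 5) = 13/25.
Summing Y·P(X=x,Y=y) over the conditioning event gives 29/25.
E[Y | X = 5] = (29/25) / (13/25) = 29/13.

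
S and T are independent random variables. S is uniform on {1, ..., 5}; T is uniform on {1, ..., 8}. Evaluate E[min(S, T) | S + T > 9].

P(S + T > 9) = 1/4.
Summing min(S,T)·P(x,y) over outcomes with S + T > 9 gives 1.
E[min(S, T) | S + T > 9] = (1) / (1/4) = 4.

4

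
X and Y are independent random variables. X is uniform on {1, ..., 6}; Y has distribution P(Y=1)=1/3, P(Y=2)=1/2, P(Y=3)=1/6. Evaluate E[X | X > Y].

P(X > Y) = 25/36.
Summing X·P(x,y) over outcomes with X > Y gives 109/36.
E[X | X > Y] = (109/36) / (25/36) = 109/25.

109/25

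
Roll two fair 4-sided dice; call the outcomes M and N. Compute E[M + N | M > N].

5

P(M > N) = 3/8.
Summing (M+N)·P(x,y) over outcomes with M > N gives 15/8.
E[M + N | M > N] = (15/8) / (3/8) = 5.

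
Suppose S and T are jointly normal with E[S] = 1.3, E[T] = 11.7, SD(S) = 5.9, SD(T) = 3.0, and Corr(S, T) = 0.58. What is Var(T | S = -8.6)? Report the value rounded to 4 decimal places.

5.9724

The conditional variance in a bivariate normal is σ_T²(1 − ρ²), independent of x.
Var(T | S=-8.6) = (3.0)²·(1 − (0.58)²) = 9·0.6636 = 5.9724.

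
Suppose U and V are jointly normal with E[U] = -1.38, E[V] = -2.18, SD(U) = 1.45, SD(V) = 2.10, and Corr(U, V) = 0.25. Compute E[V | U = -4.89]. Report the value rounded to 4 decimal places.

For a bivariate normal, E[V | U=x] = μ_V + ρ·(σ_V/σ_U)·(x − μ_U).
E[V | U=-4.89] = -2.18 + (0.25)·(2.10/1.45)·(-4.89 − (-1.38)) = -2.18 + (0.36207)·(-3.51) = -3.4509.

-3.4509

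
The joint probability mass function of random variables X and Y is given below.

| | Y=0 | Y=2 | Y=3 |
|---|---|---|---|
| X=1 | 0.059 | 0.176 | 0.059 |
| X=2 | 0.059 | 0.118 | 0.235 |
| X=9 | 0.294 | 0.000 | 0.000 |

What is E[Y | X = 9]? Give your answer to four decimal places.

0.0000

P(X = 9) = 0.294.
Σ Y·P over the event = 0·(0.294) = 0.000.
E[Y | X = 9] = (0.000) / (0.294) = 0.0000.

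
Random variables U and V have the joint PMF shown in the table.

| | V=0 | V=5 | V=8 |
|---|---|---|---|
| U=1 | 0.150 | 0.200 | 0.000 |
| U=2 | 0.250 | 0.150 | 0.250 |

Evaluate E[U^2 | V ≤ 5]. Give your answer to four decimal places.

2.6000

P(V ≤ 5) = 0.750.
Summing U^2·P(U=x,V=y) over the conditioning event gives 1.950.
E[U^2 | V ≤ 5] = (1.950) / (0.750) = 2.6000.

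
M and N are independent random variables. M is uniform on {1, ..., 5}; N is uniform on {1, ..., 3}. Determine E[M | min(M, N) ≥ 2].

Outcomes with min(M, N) ≥ 2: (2,2), (2,3), (3,2), (3,3), (4,2), (4,3), (5,2), (5,3), each with probability 1/15.
E[M | min(M, N) ≥ 2] = (2 + 2 + 3 + 3 + 4 + 4 + 5 + 5) / 8 = 7/2.

7/2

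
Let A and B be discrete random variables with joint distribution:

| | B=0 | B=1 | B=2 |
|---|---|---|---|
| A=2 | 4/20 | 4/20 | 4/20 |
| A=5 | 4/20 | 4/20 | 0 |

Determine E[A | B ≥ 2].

2

P(B ≥ 2) = 1/5.
Σ A·P over the event = 2·(4/20) = 2/5.
E[A | B ≥ 2] = (2/5) / (1/5) = 2.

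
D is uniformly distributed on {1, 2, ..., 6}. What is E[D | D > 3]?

Given D > 3, D is equally likely to be any of {4, 5, 6}.
E[D | D > 3] = (4 + 5 + 6) / 3 = 5.

5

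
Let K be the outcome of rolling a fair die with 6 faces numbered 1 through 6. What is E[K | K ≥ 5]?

Given K ≥ 5, K is equally likely to be any of {5, 6}.
E[K | K ≥ 5] = (5 + 6) / 2 = 11/2.

11/2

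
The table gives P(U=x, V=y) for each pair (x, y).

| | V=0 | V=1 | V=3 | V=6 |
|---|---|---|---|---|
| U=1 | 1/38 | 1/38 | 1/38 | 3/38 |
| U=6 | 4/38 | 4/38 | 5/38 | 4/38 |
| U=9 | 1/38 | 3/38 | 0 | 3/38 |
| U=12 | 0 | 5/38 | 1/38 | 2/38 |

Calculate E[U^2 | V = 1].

P(V = 1) = 13/38.
Σ U^2·P over the event = 1·(1/38) + 36·(4/38) + 81·(3/38) + 144·(5/38) = 554/19.
E[U^2 | V = 1] = (554/19) / (13/38) = 1108/13.

1108/13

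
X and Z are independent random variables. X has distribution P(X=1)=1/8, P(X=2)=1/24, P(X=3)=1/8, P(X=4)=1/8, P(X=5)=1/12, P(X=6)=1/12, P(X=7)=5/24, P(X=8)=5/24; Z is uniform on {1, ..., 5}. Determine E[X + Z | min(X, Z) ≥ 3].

P(min(X, Z) ≥ 3) = 1/2.
Summing (X+Z)·P(x,y) over outcomes with min(X, Z) ≥ 3 gives 99/20.
E[X + Z | min(X, Z) ≥ 3] = (99/20) / (1/2) = 99/10.

99/10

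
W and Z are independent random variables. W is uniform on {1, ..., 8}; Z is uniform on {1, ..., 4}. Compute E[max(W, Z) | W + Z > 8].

P(W + Z > 8) = 5/16.
Summing max(W,Z)·P(x,y) over outcomes with W + Z > 8 gives 35/16.
E[max(W, Z) | W + Z > 8] = (35/16) / (5/16) = 7.

7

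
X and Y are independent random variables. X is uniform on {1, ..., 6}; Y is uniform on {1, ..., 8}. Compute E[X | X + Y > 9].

P(X + Y > 9) = 5/16.
Summing X·P(x,y) over outcomes with X + Y > 9 gives 35/24.
E[X | X + Y > 9] = (35/24) / (5/16) = 14/3.

14/3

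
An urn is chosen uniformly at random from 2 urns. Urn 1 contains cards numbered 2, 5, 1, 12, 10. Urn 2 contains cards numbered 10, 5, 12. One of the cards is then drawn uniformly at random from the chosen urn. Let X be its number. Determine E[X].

E[X | urn 1] = (2+5+1+12+10)/5 = 6.
E[X | urn 2] = (10+5+12)/3 = 9.
E[X] = (1/2)·(6) + (1/2)·(9) = 15/2.

15/2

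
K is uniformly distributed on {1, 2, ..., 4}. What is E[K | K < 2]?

Given K < 2, K is equally likely to be any of {1}.
E[K | K < 2] = (1) / 1 = 1.

1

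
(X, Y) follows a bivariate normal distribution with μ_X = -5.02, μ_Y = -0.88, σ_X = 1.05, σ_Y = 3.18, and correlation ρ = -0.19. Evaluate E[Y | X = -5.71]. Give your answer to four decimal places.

E[Y | X=x] = μ_Y + ρ(σ_Y/σ_X)(x − μ_X) for jointly normal variables.
E[Y | X=-5.71] = -0.88 + (-0.19)·(3.18/1.05)·(-5.71 − (-5.02)) = -0.88 + (-0.57543)·(-0.69) = -0.4830.

-0.4830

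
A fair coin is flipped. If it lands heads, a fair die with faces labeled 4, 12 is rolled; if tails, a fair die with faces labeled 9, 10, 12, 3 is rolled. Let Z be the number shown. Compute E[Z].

33/4

E[Z | heads] = (4+12)/2 = 8.
E[Z | tails] = (9+10+12+3)/4 = 17/2.
By the law of total expectation,
E[Z] = (1/2)·(8) + (1/2)·(17/2) = 33/4.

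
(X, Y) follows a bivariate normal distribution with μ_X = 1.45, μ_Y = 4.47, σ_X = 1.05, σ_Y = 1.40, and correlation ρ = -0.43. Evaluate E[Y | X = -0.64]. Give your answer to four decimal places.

E[Y | X=x] = μ_Y + ρ(σ_Y/σ_X)(x − μ_X) for jointly normal variables.
E[Y | X=-0.64] = 4.47 + (-0.43)·(1.40/1.05)·(-0.64 − (1.45)) = 4.47 + (-0.57333)·(-2.09) = 5.6683.

5.6683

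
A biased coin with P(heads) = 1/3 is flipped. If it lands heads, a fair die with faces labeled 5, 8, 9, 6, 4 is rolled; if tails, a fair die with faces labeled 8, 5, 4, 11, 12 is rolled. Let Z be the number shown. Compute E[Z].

112/15

E[Z | heads] = (5+8+9+6+4)/5 = 32/5.
E[Z | tails] = (8+5+4+11+12)/5 = 8.
By the law of total expectation,
E[Z] = (1/3)·(32/5) + (2/3)·(8) = 112/15.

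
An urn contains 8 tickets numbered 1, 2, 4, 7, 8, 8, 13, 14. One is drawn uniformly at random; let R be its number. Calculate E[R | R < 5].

7/3

P(R < 5) = 3/8.
Σ over the event: 1·1/8 + 2·1/8 + 4·1/8 = 7/8.
E[R | R < 5] = (7/8) / (3/8) = 7/3.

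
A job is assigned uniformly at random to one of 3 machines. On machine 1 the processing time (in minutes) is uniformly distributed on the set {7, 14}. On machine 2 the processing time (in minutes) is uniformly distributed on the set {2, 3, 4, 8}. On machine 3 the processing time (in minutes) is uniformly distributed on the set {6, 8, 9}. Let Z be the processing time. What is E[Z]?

269/36

E[Z | machine 1] = (7+14)/2 = 21/2.
E[Z | machine 2] = (2+3+4+8)/4 = 17/4.
E[Z | machine 3] = (6+8+9)/3 = 23/3.
E[Z] = (1/3)·(21/2) + (1/3)·(17/4) + (1/3)·(23/3) = 269/36.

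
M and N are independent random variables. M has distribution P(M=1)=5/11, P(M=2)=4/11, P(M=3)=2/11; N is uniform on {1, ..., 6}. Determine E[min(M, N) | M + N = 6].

P(M + N = 6) = 1/6.
Summing min(M,N)·P(x,y) over outcomes with M + N = 6 gives 19/66.
E[min(M, N) | M + N = 6] = (19/66) / (1/6) = 19/11.

19/11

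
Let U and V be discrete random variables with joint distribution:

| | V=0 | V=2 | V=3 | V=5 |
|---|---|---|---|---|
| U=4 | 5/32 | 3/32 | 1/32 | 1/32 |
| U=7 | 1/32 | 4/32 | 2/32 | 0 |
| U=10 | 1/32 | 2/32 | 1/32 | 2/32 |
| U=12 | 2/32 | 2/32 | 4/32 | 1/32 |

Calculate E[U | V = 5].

9

P(V = 5) = 1/8.
Σ U·P over the event = 4·(1/32) + 10·(2/32) + 12·(1/32) = 9/8.
E[U | V = 5] = (9/8) / (1/8) = 9.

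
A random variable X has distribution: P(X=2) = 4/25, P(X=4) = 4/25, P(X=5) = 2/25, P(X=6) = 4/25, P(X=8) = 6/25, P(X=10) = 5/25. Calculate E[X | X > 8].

P(X > 8) = 1/5.
Σ over the event: 10·1/5 = 2.
E[X | X > 8] = (2) / (1/5) = 10.

10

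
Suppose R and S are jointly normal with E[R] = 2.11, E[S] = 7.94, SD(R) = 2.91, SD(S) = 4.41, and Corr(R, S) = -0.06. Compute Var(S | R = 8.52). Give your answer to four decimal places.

19.3781

The conditional variance in a bivariate normal is σ_S²(1 − ρ²), independent of x.
Var(S | R=8.52) = (4.41)²·(1 − (-0.06)²) = 19.4481·0.9964 = 19.3781.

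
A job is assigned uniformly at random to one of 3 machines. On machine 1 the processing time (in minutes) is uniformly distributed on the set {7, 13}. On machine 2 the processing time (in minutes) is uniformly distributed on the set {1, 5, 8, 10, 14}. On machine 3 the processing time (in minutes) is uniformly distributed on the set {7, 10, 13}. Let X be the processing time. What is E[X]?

46/5

E[X | machine 1] = (7+13)/2 = 10.
E[X | machine 2] = (1+5+8+10+14)/5 = 38/5.
E[X | machine 3] = (7+10+13)/3 = 10.
E[X] = (1/3)·(10) + (1/3)·(38/5) + (1/3)·(10) = 46/5.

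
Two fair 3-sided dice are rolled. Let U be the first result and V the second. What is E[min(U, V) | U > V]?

Outcomes with U > V: (2,1), (3,1), (3,2), each with probability 1/9.
E[min(U, V) | U > V] = (1 + 1 + 2) / 3 = 4/3.

4/3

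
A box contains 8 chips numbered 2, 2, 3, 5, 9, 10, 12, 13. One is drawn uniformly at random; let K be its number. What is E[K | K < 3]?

P(K < 3) = 1/4.
Σ over the event: 2·1/4 = 1/2.
E[K | K < 3] = (1/2) / (1/4) = 2.

2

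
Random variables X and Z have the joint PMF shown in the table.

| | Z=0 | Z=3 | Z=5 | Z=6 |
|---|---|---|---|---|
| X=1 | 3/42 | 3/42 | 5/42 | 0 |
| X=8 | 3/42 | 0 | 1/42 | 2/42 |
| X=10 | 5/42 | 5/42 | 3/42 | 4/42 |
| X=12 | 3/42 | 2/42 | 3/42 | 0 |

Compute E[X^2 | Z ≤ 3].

P(Z ≤ 3) = 4/7.
Σ X^2·P over the event = 1·(3/42) + 1·(3/42) + 64·(3/42) + 100·(5/42) + 100·(5/42) + 144·(3/42) + 144·(2/42) = 137/3.
E[X^2 | Z ≤ 3] = (137/3) / (4/7) = 959/12.

959/12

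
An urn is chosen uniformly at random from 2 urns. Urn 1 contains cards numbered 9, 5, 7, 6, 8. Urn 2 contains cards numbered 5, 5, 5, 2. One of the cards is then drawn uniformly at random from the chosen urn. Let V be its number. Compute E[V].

45/8

E[V | urn 1] = (9+5+7+6+8)/5 = 7.
E[V | urn 2] = (5+5+5+2)/4 = 17/4.
E[V] = (1/2)·(7) + (1/2)·(17/4) = 45/8.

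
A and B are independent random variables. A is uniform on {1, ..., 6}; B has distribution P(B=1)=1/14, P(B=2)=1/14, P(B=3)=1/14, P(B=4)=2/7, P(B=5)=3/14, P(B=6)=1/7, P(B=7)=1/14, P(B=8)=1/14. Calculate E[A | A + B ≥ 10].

P(A + B ≥ 10) = 25/84.
Summing A·P(x,y) over outcomes with A + B ≥ 10 gives 125/84.
E[A | A + B ≥ 10] = (125/84) / (25/84) = 5.

5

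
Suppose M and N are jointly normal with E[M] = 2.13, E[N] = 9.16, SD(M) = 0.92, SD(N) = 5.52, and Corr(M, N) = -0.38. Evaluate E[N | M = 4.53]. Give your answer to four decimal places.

3.6880

For a bivariate normal, E[N | M=x] = μ_N + ρ·(σ_N/σ_M)·(x − μ_M).
E[N | M=4.53] = 9.16 + (-0.38)·(5.52/0.92)·(4.53 − (2.13)) = 9.16 + (-2.28)·(2.4) = 3.6880.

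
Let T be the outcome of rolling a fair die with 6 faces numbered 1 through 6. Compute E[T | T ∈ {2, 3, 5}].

10/3

P(T ∈ {2, 3, 5}) = 1/2.
Σ over the event: 2·1/6 + 3·1/6 + 5·1/6 = 5/3.
E[T | T ∈ {2, 3, 5}] = (5/3) / (1/2) = 10/3.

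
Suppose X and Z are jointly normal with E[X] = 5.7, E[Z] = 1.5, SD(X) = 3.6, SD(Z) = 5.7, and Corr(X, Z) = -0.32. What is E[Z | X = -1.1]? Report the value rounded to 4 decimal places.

The regression of Z on X has slope ρ·σ_Z/σ_X and passes through (μ_X, μ_Z).
E[Z | X=-1.1] = 1.5 + (-0.32)·(5.7/3.6)·(-1.1 − (5.7)) = 1.5 + (-0.506667)·(-6.8) = 4.9453.

4.9453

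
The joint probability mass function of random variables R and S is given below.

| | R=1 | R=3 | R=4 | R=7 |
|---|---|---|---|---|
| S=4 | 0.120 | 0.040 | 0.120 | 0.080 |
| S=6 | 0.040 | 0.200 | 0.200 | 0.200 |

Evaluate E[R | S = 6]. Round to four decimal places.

4.4375

P(S = 6) = 0.640.
Σ R·P over the event = 1·(0.040) + 3·(0.200) + 4·(0.200) + 7·(0.200) = 2.840.
E[R | S = 6] = (2.840) / (0.640) = 4.4375.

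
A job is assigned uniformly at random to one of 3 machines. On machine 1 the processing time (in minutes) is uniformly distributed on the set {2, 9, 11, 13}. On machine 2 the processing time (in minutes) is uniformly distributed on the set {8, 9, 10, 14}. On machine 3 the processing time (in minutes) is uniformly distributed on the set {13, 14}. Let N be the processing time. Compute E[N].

65/6

E[N | machine 1] = (2+9+11+13)/4 = 35/4.
E[N | machine 2] = (8+9+10+14)/4 = 41/4.
E[N | machine 3] = (13+14)/2 = 27/2.
By the law of total expectation,
E[N] = (1/3)·(35/4) + (1/3)·(41/4) + (1/3)·(27/2) = 65/6.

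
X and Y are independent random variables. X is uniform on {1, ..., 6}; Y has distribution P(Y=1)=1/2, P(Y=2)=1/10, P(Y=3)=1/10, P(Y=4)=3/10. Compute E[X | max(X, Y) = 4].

58/19

P(max(X, Y) = 4) = 19/60.
Summing X·P(x,y) over outcomes with max(X, Y) = 4 gives 29/30.
E[X | max(X, Y) = 4] = (29/30) / (19/60) = 58/19.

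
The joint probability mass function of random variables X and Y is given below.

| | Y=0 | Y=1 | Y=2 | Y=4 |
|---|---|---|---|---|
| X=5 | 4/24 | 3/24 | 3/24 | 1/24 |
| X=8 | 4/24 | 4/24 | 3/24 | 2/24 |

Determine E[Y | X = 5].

P(X = 5) = 11/24.
Σ Y·P over the event = 0·(4/24) + 1·(3/24) + 2·(3/24) + 4·(1/24) = 13/24.
E[Y | X = 5] = (13/24) / (11/24) = 13/11.

13/11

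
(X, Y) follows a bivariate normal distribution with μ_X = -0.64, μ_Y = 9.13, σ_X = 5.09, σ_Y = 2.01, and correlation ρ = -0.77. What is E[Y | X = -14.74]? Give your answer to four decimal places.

The regression of Y on X has slope ρ·σ_Y/σ_X and passes through (μ_X, μ_Y).
E[Y | X=-14.74] = 9.13 + (-0.77)·(2.01/5.09)·(-14.74 − (-0.64)) = 9.13 + (-0.304067)·(-14.1) = 13.4173.

13.4173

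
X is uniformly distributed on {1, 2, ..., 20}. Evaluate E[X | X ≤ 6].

Given X ≤ 6, X is equally likely to be any of {1, 2, 3, 4, 5, 6}.
E[X | X ≤ 6] = (1 + 2 + 3 + 4 + 5 + 6) / 6 = 7/2.

7/2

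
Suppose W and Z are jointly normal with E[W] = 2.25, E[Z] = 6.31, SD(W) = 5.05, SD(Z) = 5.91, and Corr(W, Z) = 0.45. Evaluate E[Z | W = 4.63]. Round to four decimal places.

7.5634

E[Z | W=x] = μ_Z + ρ(σ_Z/σ_W)(x − μ_W) for jointly normal variables.
E[Z | W=4.63] = 6.31 + (0.45)·(5.91/5.05)·(4.63 − (2.25)) = 6.31 + (0.52663)·(2.38) = 7.5634.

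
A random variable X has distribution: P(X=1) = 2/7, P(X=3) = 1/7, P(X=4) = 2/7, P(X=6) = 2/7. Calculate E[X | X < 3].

P(X < 3) = 2/7.
Σ over the event: 1·2/7 = 2/7.
E[X | X < 3] = (2/7) / (2/7) = 1.

1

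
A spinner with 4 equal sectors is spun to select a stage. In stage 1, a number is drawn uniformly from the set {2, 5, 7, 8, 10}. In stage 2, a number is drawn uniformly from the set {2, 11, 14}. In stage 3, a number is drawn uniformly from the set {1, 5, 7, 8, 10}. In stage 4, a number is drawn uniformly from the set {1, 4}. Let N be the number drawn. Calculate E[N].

241/40

E[N | stage 1] = (2+5+7+8+10)/5 = 32/5.
E[N | stage 2] = (2+11+14)/3 = 9.
E[N | stage 3] = (1+5+7+8+10)/5 = 31/5.
E[N | stage 4] = (1+4)/2 = 5/2.
E[N] = (1/4)·(32/5) + (1/4)·(9) + (1/4)·(31/5) + (1/4)·(5/2) = 241/40.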